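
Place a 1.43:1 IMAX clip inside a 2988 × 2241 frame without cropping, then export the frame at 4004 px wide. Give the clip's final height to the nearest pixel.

2800 px

Fitted into 2988×2241, the clip spans the width; its height is 2988 / 1.430 ≈ 2089.51 px.
Scaling 2988 → 4004 is ×1.3400, so the height becomes 2089.51 × 1.3400 ≈ 2800.00 px.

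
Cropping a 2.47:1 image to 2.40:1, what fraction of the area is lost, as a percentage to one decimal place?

The height stays; only width is cut (since 2.40:1 is narrower than 2.47:1).
Fraction kept = (2.400)/(2.470) ≈ 97.17%, so 2.83% is lost.

2.8%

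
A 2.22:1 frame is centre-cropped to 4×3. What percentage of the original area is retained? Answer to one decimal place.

60.1%

The height stays; only width is cut (since 4×3 is narrower than 2.22:1).
Area ratio = (1.333)/(2.220) = 60.06% retained.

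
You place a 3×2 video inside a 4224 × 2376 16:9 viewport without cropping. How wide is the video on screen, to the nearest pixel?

3564 px

3×2 (1.500) < 16:9 (1.778), so the video fills the height.
That makes the image 3564.00 px wide (2376 × 3/2).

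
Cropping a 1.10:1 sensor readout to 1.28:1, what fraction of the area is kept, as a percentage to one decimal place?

The width stays; only height is cut (since 1.28:1 is wider than 1.10:1).
Fraction kept = (1.100)/(1.280) ≈ 85.94%.

85.9%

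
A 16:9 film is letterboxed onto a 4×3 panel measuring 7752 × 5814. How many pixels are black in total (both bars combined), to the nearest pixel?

11267532 pixels

16:9 is wider than 4×3, so it spans the full width.
The film is 7752 × 9/16 ≈ 4360.5000 px tall.
5814 − 4360.5000 = 1453.5000 px of bars.
Bar area = 1453.5000 × 7752 ≈ 11267532 px.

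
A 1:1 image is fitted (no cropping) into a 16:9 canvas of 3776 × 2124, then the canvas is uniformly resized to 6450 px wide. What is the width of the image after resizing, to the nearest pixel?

3628 px

At 3776×2124 the image is height-limited, so width = 2124 × 1/1 ≈ 2124.00 px.
Resizing to 6450 px wide multiplies everything by 1.7082: 2124.00 → 3628.12 px.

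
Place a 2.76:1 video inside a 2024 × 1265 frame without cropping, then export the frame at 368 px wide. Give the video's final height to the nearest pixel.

In the 2024×1265 frame the video fills the width: height = 2024 / 2.760 ≈ 733.33 px.
Resizing to 368 px wide multiplies everything by 0.1818: 733.33 → 133.33 px.

133 px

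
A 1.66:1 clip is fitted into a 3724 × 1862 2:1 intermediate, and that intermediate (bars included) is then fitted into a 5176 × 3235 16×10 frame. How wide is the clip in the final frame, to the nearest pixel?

4296 px

Inside the 3724×1862 canvas the clip is height-limited at 3090.92 × 1862.00.
2:1 in 5176×3235: fills the width, so the intermediate becomes 5176.00 × 2588.00 — a scale of ×1.3899.
Applying the same ×1.3899: 3090.92 → 4296.08.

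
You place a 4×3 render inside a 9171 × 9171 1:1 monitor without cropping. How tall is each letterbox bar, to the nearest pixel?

1146 px

4×3 (1.333) > 1:1 (1.000), so the render fills the width.
Content height = 9171 × 3/4 ≈ 6878.25 px.
Leftover height: 9171 − 6878.25 = 2292.75 px → 1146.38 each side.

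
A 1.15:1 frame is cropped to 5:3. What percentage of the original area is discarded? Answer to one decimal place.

31.0%

The width stays; only height is cut (since 5:3 is wider than 1.15:1).
Fraction kept = (1.150)/(1.667) ≈ 69.00%, so 31.00% is lost.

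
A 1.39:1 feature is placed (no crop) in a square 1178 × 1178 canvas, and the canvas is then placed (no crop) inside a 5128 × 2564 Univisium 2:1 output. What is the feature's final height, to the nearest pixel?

1845 px

First fit — 1.39:1 into 1178×1178 spans the width: 1178.00 × 847.48.
square in 5128×2564: fills the height, so the intermediate becomes 2564.00 × 2564.00 — a scale of ×2.1766.
So the feature's height is 847.48 × 2.1766 ≈ 1844.60.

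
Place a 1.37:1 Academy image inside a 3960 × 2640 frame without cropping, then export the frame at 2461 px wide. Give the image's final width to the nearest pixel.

2248 px

At 3960×2640 the image is height-limited, so width = 2640 × 1.370 ≈ 3616.80 px.
Resizing to 2461 px wide multiplies everything by 0.6215: 3616.80 → 2247.71 px.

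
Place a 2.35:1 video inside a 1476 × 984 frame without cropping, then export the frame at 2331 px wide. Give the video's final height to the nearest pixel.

992 px

Fitted into 1476×984, the video spans the width; its height is 1476 / 2.350 ≈ 628.09 px.
The frame scales by 2331/1476 = 1.5793; 628.09 × 1.5793 ≈ 991.91 px.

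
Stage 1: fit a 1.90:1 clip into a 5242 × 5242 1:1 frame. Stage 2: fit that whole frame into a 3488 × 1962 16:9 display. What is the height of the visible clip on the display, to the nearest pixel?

Inside the 5242×5242 canvas the clip is width-limited at 5242.00 × 2758.95.
Second fit — the 1:1 canvas into 3488×1962 spans the height: 1962.00 × 1962.00 (×0.3743 from 5242×5242).
The clip scales with it: height 2758.95 × 0.3743 ≈ 1032.63.

1033 px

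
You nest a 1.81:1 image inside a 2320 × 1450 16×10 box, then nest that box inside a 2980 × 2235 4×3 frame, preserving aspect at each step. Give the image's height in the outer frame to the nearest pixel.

1646 px

First fit — 1.81:1 into 2320×1450 spans the width: 2320.00 × 1281.77.
16×10 in 2980×2235: fills the width, so the intermediate becomes 2980.00 × 1862.50 — a scale of ×1.2845.
Applying the same ×1.2845: 1281.77 → 1646.41.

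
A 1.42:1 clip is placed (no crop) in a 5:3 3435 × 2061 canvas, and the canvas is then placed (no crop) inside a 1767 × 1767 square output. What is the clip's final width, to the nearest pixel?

1.42:1 in 3435×2061: fills the height, so the clip is 2926.62 × 2061.00.
The 5:3 canvas is width-limited in 1767×1767, giving 1767.00 × 1060.20; scale factor 0.5144.
Applying the same ×0.5144: 2926.62 → 1505.48.

1505 px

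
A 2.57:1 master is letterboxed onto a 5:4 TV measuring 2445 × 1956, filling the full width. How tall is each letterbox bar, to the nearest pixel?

Content height = 2445 / 2.570 ≈ 951.36 px.
Black = 1956 − 951.36 = 1004.64 px, or 502.32 per bar.

502 px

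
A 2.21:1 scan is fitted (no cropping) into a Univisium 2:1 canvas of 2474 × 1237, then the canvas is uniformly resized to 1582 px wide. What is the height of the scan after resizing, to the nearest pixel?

Fitted into 2474×1237, the scan spans the width; its height is 2474 / 2.210 ≈ 1119.46 px.
Scaling 2474 → 1582 is ×0.6395, so the height becomes 1119.46 × 0.6395 ≈ 715.84 px.

716 px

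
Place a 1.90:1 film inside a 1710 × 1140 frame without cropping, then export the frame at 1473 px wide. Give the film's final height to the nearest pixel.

At 1710×1140 the film is width-limited, so height = 1710 / 1.900 ≈ 900.00 px.
The frame scales by 1473/1710 = 0.8614; 900.00 × 0.8614 ≈ 775.26 px.

775 px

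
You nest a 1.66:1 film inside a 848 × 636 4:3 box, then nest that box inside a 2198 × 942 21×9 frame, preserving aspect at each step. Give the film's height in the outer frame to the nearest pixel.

757 px

Inside the 848×636 canvas the film is width-limited at 848.00 × 510.84.
Second fit — the 4:3 canvas into 2198×942 spans the height: 1256.00 × 942.00 (×1.4811 from 848×636).
Applying the same ×1.4811: 510.84 → 756.63.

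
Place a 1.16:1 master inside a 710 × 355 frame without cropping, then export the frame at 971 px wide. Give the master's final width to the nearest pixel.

Fitted into 710×355, the master spans the height; its width is 355 × 1.160 ≈ 411.80 px.
Resizing to 971 px wide multiplies everything by 1.3676: 411.80 → 563.18 px.

563 px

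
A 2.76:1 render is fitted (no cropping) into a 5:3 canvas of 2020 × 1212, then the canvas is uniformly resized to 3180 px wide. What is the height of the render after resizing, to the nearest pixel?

At 2020×1212 the render is width-limited, so height = 2020 / 2.760 ≈ 731.88 px.
Scaling 2020 → 3180 is ×1.5743, so the height becomes 731.88 × 1.5743 ≈ 1152.17 px.

1152 px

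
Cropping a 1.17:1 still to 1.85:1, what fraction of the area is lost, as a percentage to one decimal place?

36.8%

The width stays; only height is cut (since 1.85:1 is wider than 1.17:1).
Area ratio = (1.170)/(1.850) = 63.24%; the remaining 36.76% is cropped out.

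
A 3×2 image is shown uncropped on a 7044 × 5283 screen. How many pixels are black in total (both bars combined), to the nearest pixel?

3×2 (1.500) > 4:3 (1.333), so the image fills the width.
Content height = 7044 × 2/3 ≈ 4696.0000 px.
5283 − 4696.0000 = 587.0000 px of bars.
That's 587.0000 × 7044 ≈ 4134828 black pixels.

4134828 pixels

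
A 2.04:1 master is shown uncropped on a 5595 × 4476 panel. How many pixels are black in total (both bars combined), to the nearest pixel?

9698110 pixels

Since 2.040 > 1.250, the master is width-limited.
That makes the image 2742.6471 px tall (5595 / 2.040).
4476 − 2742.6471 = 1733.3529 px of bars.
Bar area = 1733.3529 × 5595 ≈ 9698110 px.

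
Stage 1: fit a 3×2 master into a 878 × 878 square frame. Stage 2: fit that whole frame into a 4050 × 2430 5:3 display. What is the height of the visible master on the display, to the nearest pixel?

1620 px

Inside the 878×878 canvas the master is width-limited at 878.00 × 585.33.
square in 4050×2430: fills the height, so the intermediate becomes 2430.00 × 2430.00 — a scale of ×2.7677.
Applying the same ×2.7677: 585.33 → 1620.00.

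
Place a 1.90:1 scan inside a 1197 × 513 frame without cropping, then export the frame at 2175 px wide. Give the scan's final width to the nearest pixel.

1771 px

Fitted into 1197×513, the scan spans the height; its width is 513 × 1.900 ≈ 974.70 px.
The frame scales by 2175/1197 = 1.8170; 974.70 × 1.8170 ≈ 1771.07 px.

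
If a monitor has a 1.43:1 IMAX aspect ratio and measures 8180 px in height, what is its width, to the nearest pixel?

At 1.43:1 IMAX, 8180 × 1.430 ≈ 11697.40.

11697 px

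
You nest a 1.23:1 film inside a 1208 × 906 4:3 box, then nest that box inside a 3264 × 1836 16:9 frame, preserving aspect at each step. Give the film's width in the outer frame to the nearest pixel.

2258 px

Inside the 1208×906 canvas the film is height-limited at 1114.38 × 906.00.
Second fit — the 4:3 canvas into 3264×1836 spans the height: 2448.00 × 1836.00 (×2.0265 from 1208×906).
So the film's width is 1114.38 × 2.0265 ≈ 2258.28.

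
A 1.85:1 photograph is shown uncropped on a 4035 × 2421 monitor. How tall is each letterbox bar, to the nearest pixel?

Since 1.850 > 1.667, the photograph is width-limited.
That makes the image 2181.08 px tall (4035 / 1.850).
Leftover height: 2421 − 2181.08 = 239.92 px → 119.96 each side.

120 px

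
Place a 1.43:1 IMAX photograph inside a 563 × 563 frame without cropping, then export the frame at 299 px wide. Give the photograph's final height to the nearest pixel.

209 px

In the 563×563 frame the photograph fills the width: height = 563 / 1.430 ≈ 393.71 px.
Scaling 563 → 299 is ×0.5311, so the height becomes 393.71 × 0.5311 ≈ 209.09 px.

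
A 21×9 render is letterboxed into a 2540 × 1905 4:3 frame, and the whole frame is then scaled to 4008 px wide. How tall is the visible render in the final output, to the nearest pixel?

1718 px

Fitted into 2540×1905, the render spans the width; its height is 2540 × 9/21 ≈ 1088.57 px.
Resizing to 4008 px wide multiplies everything by 1.5780: 1088.57 → 1717.71 px.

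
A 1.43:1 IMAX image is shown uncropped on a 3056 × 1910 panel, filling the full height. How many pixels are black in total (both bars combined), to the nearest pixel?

Content width = 1910 × 1.430 ≈ 2731.3000 px.
Leftover width: 3056 − 2731.3000 = 324.7000 px.
Bar area = 324.7000 × 1910 ≈ 620177 px.

620177 pixels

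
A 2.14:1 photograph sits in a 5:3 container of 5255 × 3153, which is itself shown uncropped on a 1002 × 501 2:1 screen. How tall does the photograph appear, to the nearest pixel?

First fit — 2.14:1 into 5255×3153 spans the width: 5255.00 × 2455.61.
5:3 in 1002×501: fills the height, so the intermediate becomes 835.00 × 501.00 — a scale of ×0.1589.
So the photograph's height is 2455.61 × 0.1589 ≈ 390.19.

390 px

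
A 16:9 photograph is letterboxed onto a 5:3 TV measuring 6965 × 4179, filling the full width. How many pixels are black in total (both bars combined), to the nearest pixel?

1819171 pixels

That makes the image 3917.8125 px tall (6965 × 9/16).
4179 − 3917.8125 = 261.1875 px of bars.
Bar area = 261.1875 × 6965 ≈ 1819171 px.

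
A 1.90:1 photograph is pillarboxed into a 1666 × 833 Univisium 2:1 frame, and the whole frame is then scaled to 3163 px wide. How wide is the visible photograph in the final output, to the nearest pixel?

3005 px

Fitted into 1666×833, the photograph spans the height; its width is 833 × 1.900 ≈ 1582.70 px.
Resizing to 3163 px wide multiplies everything by 1.8986: 1582.70 → 3004.85 px.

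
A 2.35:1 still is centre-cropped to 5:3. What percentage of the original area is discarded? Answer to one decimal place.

5:3 is narrower than 2.35:1, so the crop keeps the full height and trims the width.
Fraction kept = (1.667)/(2.350) ≈ 70.92%, so 29.08% is lost.

29.1%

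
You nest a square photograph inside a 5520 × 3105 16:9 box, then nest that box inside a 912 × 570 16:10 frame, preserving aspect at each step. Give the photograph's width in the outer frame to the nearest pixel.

First fit — square into 5520×3105 spans the height: 3105.00 × 3105.00.
16:9 in 912×570: fills the width, so the intermediate becomes 912.00 × 513.00 — a scale of ×0.1652.
The photograph scales with it: width 3105.00 × 0.1652 ≈ 513.00.

513 px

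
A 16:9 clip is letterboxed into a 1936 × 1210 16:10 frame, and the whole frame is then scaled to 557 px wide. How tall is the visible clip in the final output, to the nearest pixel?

In the 1936×1210 frame the clip fills the width: height = 1936 × 9/16 ≈ 1089.00 px.
The frame scales by 557/1936 = 0.2877; 1089.00 × 0.2877 ≈ 313.31 px.

313 px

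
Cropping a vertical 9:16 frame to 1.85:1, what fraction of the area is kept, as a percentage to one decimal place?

30.4%

1.85:1 is wider than vertical 9:16, so the crop keeps the full width and trims the height.
Fraction kept = (0.562)/(1.850) ≈ 30.41%.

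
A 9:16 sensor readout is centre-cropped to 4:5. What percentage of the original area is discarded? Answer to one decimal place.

The width stays; only height is cut (since 4:5 is wider than 9:16).
(0.562)/(0.800) ≈ 0.703 of the area survives, leaving 29.69% discarded.

29.7%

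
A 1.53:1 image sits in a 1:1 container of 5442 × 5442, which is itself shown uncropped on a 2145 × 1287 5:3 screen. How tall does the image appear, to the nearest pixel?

841 px

First fit — 1.53:1 into 5442×5442 spans the width: 5442.00 × 3556.86.
Second fit — the 1:1 canvas into 2145×1287 spans the height: 1287.00 × 1287.00 (×0.2365 from 5442×5442).
So the image's height is 3556.86 × 0.2365 ≈ 841.18.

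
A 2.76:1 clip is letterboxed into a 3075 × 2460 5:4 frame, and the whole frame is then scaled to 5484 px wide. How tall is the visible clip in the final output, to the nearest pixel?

1987 px

At 3075×2460 the clip is width-limited, so height = 3075 / 2.760 ≈ 1114.13 px.
Scaling 3075 → 5484 is ×1.7834, so the height becomes 1114.13 × 1.7834 ≈ 1986.96 px.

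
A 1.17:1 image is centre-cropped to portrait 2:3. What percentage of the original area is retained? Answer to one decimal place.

57.0%

portrait 2:3 is narrower than 1.17:1, so the crop keeps the full height and trims the width.
Fraction kept = (0.667)/(1.170) ≈ 56.98%.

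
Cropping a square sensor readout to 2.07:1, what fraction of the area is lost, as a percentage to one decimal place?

51.7%

Going from square to 2.07:1 means cutting height while keeping width.
Area ratio = (1.000)/(2.070) = 48.31%; the remaining 51.69% is cropped out.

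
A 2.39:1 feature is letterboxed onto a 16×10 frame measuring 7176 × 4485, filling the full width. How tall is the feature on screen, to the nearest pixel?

The feature is 7176 / 2.390 ≈ 3002.51 px tall.

3003 px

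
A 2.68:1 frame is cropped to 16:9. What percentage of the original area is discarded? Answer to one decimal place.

16:9 is narrower than 2.68:1, so the crop keeps the full height and trims the width.
Area ratio = (1.778)/(2.680) = 66.33%; the remaining 33.67% is cropped out.

33.7%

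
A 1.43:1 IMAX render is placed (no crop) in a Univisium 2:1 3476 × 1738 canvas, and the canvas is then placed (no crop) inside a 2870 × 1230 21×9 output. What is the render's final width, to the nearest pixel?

1759 px

Inside the 3476×1738 canvas the render is height-limited at 2485.34 × 1738.00.
Second fit — the Univisium 2:1 canvas into 2870×1230 spans the height: 2460.00 × 1230.00 (×0.7077 from 3476×1738).
So the render's width is 2485.34 × 0.7077 ≈ 1758.90.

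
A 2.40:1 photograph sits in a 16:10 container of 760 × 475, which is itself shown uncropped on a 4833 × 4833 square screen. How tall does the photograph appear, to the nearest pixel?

2014 px

2.40:1 in 760×475: fills the width, so the photograph is 760.00 × 316.67.
Second fit — the 16:10 canvas into 4833×4833 spans the width: 4833.00 × 3020.62 (×6.3592 from 760×475).
So the photograph's height is 316.67 × 6.3592 ≈ 2013.75.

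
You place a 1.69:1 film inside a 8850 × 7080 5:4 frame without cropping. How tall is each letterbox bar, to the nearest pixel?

922 px

1.69:1 (1.690) > 5:4 (1.250), so the film fills the width.
That makes the image 5236.69 px tall (8850 / 1.690).
Black = 7080 − 5236.69 = 1843.31 px, or 921.66 per bar.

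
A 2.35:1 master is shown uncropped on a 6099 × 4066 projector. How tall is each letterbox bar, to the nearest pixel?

2.35:1 (2.350) > 3×2 (1.500), so the master fills the width.
Content height = 6099 / 2.350 ≈ 2595.32 px.
Black = 4066 − 2595.32 = 1470.68 px, or 735.34 per bar.

735 px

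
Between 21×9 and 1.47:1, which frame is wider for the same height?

21×9 = 2.333 and 1.47; 2.333 > 1.47.

21×9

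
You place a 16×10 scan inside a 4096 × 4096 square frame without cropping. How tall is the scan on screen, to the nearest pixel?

Since 1.600 > 1.000, the scan is width-limited.
The scan is 4096 × 10/16 ≈ 2560.00 px tall.

2560 px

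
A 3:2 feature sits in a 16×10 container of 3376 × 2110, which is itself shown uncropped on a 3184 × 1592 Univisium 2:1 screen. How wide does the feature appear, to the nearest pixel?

2388 px

Inside the 3376×2110 canvas the feature is height-limited at 3165.00 × 2110.00.
16×10 in 3184×1592: fills the height, so the intermediate becomes 2547.20 × 1592.00 — a scale of ×0.7545.
So the feature's width is 3165.00 × 0.7545 ≈ 2388.00.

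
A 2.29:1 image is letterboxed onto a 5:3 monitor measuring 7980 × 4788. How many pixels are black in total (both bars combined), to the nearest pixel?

10400205 pixels

2.29:1 is wider than 5:3, so it spans the full width.
The image is 7980 / 2.290 ≈ 3484.7162 px tall.
Black = 4788 − 3484.7162 = 1303.2838 px.
Bar area = 1303.2838 × 7980 ≈ 10400205 px.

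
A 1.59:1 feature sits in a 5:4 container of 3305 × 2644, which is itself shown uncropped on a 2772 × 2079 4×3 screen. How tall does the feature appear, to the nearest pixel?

1634 px

1.59:1 in 3305×2644: fills the width, so the feature is 3305.00 × 2078.62.
The 5:4 canvas is height-limited in 2772×2079, giving 2598.75 × 2079.00; scale factor 0.7863.
The feature scales with it: height 2078.62 × 0.7863 ≈ 1634.43.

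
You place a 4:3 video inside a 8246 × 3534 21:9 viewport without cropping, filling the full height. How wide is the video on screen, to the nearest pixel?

The video is 3534 × 4/3 ≈ 4712.00 px wide.

4712 px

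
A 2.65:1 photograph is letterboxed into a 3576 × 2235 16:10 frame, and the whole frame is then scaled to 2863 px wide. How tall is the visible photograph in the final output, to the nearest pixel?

1080 px

At 3576×2235 the photograph is width-limited, so height = 3576 / 2.650 ≈ 1349.43 px.
The frame scales by 2863/3576 = 0.8006; 1349.43 × 0.8006 ≈ 1080.38 px.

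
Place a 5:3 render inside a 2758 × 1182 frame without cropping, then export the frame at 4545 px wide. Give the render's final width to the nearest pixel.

At 2758×1182 the render is height-limited, so width = 1182 × 5/3 ≈ 1970.00 px.
The frame scales by 4545/2758 = 1.6479; 1970.00 × 1.6479 ≈ 3246.43 px.

3246 px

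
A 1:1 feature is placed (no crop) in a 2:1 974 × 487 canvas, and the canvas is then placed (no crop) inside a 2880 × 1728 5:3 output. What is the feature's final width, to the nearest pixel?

Inside the 974×487 canvas the feature is height-limited at 487.00 × 487.00.
Second fit — the 2:1 canvas into 2880×1728 spans the width: 2880.00 × 1440.00 (×2.9569 from 974×487).
The feature scales with it: width 487.00 × 2.9569 ≈ 1440.00.

1440 px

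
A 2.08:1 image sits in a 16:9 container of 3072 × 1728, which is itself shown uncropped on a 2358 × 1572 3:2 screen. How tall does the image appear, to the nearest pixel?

1134 px

2.08:1 in 3072×1728: fills the width, so the image is 3072.00 × 1476.92.
16:9 in 2358×1572: fills the width, so the intermediate becomes 2358.00 × 1326.38 — a scale of ×0.7676.
The image scales with it: height 1476.92 × 0.7676 ≈ 1133.65.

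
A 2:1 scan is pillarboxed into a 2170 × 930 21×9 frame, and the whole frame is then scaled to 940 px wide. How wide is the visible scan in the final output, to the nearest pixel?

Fitted into 2170×930, the scan spans the height; its width is 930 × 2/1 ≈ 1860.00 px.
The frame scales by 940/2170 = 0.4332; 1860.00 × 0.4332 ≈ 805.71 px.

806 px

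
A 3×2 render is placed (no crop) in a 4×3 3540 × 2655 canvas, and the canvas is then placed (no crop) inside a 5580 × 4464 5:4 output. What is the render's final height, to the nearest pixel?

3×2 in 3540×2655: fills the width, so the render is 3540.00 × 2360.00.
4×3 in 5580×4464: fills the width, so the intermediate becomes 5580.00 × 4185.00 — a scale of ×1.5763.
Applying the same ×1.5763: 2360.00 → 3720.00.

3720 px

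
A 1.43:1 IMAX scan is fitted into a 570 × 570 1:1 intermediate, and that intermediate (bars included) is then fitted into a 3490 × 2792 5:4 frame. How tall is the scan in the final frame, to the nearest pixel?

1.43:1 IMAX in 570×570: fills the width, so the scan is 570.00 × 398.60.
The 1:1 canvas is height-limited in 3490×2792, giving 2792.00 × 2792.00; scale factor 4.8982.
Applying the same ×4.8982: 398.60 → 1952.45.

1952 px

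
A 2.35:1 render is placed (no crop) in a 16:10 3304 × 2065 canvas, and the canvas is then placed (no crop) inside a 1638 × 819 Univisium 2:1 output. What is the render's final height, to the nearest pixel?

Inside the 3304×2065 canvas the render is width-limited at 3304.00 × 1405.96.
Second fit — the 16:10 canvas into 1638×819 spans the height: 1310.40 × 819.00 (×0.3966 from 3304×2065).
Applying the same ×0.3966: 1405.96 → 557.62.

558 px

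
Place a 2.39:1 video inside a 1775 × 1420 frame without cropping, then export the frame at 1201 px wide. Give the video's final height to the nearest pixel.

503 px

In the 1775×1420 frame the video fills the width: height = 1775 / 2.390 ≈ 742.68 px.
The frame scales by 1201/1775 = 0.6766; 742.68 × 0.6766 ≈ 502.51 px.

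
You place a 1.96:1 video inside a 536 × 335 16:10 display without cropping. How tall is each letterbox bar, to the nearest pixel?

1.96:1 is wider than 16:10, so it spans the full width.
Content height = 536 / 1.960 ≈ 273.47 px.
Leftover height: 335 − 273.47 = 61.53 px → 30.77 each side.

31 px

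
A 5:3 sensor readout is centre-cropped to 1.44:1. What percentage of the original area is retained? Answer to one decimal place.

86.4%

1.44:1 is narrower than 5:3, so the crop keeps the full height and trims the width.
Area ratio = (1.440)/(1.667) = 86.40% retained.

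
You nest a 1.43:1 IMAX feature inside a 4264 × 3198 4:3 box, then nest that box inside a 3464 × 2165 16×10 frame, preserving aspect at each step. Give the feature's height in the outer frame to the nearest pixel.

2019 px

First fit — 1.43:1 IMAX into 4264×3198 spans the width: 4264.00 × 2981.82.
The 4:3 canvas is height-limited in 3464×2165, giving 2886.67 × 2165.00; scale factor 0.6770.
So the feature's height is 2981.82 × 0.6770 ≈ 2018.65.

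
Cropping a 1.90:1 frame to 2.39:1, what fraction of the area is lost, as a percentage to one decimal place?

Going from 1.90:1 to 2.39:1 means cutting height while keeping width.
Fraction kept = (1.900)/(2.390) ≈ 79.50%, so 20.50% is lost.

20.5%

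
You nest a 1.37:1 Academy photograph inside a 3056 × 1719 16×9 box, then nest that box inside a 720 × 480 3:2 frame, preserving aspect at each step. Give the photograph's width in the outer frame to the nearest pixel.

555 px

Inside the 3056×1719 canvas the photograph is height-limited at 2355.03 × 1719.00.
The 16×9 canvas is width-limited in 720×480, giving 720.00 × 405.00; scale factor 0.2356.
Applying the same ×0.2356: 2355.03 → 554.85.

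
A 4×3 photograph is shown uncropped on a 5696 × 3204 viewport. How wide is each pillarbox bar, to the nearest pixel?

712 px

4×3 is narrower than 16:9, so it spans the full height.
The photograph is 3204 × 4/3 ≈ 4272.00 px wide.
Leftover width: 5696 − 4272.00 = 1424.00 px → 712.00 each side.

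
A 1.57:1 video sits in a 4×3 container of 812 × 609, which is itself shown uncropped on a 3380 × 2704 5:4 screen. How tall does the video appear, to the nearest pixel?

1.57:1 in 812×609: fills the width, so the video is 812.00 × 517.20.
Second fit — the 4×3 canvas into 3380×2704 spans the width: 3380.00 × 2535.00 (×4.1626 from 812×609).
Applying the same ×4.1626: 517.20 → 2152.87.

2153 px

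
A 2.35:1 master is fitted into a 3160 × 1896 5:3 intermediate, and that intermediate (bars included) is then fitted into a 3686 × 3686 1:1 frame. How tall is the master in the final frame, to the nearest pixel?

1569 px

First fit — 2.35:1 into 3160×1896 spans the width: 3160.00 × 1344.68.
The 5:3 canvas is width-limited in 3686×3686, giving 3686.00 × 2211.60; scale factor 1.1665.
The master scales with it: height 1344.68 × 1.1665 ≈ 1568.51.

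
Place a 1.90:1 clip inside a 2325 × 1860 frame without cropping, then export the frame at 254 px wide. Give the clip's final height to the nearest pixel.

At 2325×1860 the clip is width-limited, so height = 2325 / 1.900 ≈ 1223.68 px.
Resizing to 254 px wide multiplies everything by 0.1092: 1223.68 → 133.68 px.

134 px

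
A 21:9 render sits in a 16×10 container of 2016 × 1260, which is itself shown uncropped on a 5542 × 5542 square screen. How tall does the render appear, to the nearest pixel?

21:9 in 2016×1260: fills the width, so the render is 2016.00 × 864.00.
Second fit — the 16×10 canvas into 5542×5542 spans the width: 5542.00 × 3463.75 (×2.7490 from 2016×1260).
The render scales with it: height 864.00 × 2.7490 ≈ 2375.14.

2375 px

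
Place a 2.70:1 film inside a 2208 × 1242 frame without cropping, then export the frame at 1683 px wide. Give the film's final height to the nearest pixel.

623 px

Fitted into 2208×1242, the film spans the width; its height is 2208 / 2.700 ≈ 817.78 px.
Scaling 2208 → 1683 is ×0.7622, so the height becomes 817.78 × 0.7622 ≈ 623.33 px.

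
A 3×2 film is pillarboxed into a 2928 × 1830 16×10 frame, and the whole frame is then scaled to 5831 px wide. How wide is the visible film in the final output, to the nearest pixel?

5467 px

At 2928×1830 the film is height-limited, so width = 1830 × 3/2 ≈ 2745.00 px.
The frame scales by 5831/2928 = 1.9915; 2745.00 × 1.9915 ≈ 5466.56 px.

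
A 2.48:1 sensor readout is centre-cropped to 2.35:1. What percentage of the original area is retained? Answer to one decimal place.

94.8%

2.35:1 is narrower than 2.48:1, so the crop keeps the full height and trims the width.
(2.350)/(2.480) ≈ 0.948 of the area survives.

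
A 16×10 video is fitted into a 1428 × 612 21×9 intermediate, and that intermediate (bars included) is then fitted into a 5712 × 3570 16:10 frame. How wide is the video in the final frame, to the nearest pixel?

3917 px

16×10 in 1428×612: fills the height, so the video is 979.20 × 612.00.
The 21×9 canvas is width-limited in 5712×3570, giving 5712.00 × 2448.00; scale factor 4.0000.
So the video's width is 979.20 × 4.0000 ≈ 3916.80.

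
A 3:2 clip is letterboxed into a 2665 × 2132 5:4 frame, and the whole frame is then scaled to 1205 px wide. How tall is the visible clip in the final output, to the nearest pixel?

At 2665×2132 the clip is width-limited, so height = 2665 × 2/3 ≈ 1776.67 px.
The frame scales by 1205/2665 = 0.4522; 1776.67 × 0.4522 ≈ 803.33 px.

803 px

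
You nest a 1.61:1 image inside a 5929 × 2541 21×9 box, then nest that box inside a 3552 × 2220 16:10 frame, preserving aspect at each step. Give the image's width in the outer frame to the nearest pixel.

2451 px

1.61:1 in 5929×2541: fills the height, so the image is 4091.01 × 2541.00.
Second fit — the 21×9 canvas into 3552×2220 spans the width: 3552.00 × 1522.29 (×0.5991 from 5929×2541).
Applying the same ×0.5991: 4091.01 → 2450.88.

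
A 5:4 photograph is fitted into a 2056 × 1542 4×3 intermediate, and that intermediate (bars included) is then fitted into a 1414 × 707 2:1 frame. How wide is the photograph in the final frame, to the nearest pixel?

Inside the 2056×1542 canvas the photograph is height-limited at 1927.50 × 1542.00.
The 4×3 canvas is height-limited in 1414×707, giving 942.67 × 707.00; scale factor 0.4585.
So the photograph's width is 1927.50 × 0.4585 ≈ 883.75.

884 px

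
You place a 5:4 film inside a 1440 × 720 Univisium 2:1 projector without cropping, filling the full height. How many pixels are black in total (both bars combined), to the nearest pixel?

388800 pixels

That makes the image 900.0000 px wide (720 × 5/4).
Leftover width: 1440 − 900.0000 = 540.0000 px.
That's 540.0000 × 720 ≈ 388800 black pixels.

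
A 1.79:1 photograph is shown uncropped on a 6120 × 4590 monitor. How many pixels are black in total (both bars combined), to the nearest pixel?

1.79:1 (1.790) > 4:3 (1.333), so the photograph fills the width.
That makes the image 3418.9944 px tall (6120 / 1.790).
Black = 4590 − 3418.9944 = 1171.0056 px.
Across the 6120-px span: 1171.0056 × 6120 ≈ 7166554 px.

7166554 pixels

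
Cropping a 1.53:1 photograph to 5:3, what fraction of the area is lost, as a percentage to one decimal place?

The width stays; only height is cut (since 5:3 is wider than 1.53:1).
Area ratio = (1.530)/(1.667) = 91.80%; the remaining 8.20% is cropped out.

8.2%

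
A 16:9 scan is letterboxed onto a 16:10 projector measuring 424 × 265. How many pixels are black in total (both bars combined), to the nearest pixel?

16:9 (1.778) > 16:10 (1.600), so the scan fills the width.
Content height = 424 × 9/16 ≈ 238.5000 px.
Leftover height: 265 − 238.5000 = 26.5000 px.
Across the 424-px span: 26.5000 × 424 ≈ 11236 px.

11236 pixels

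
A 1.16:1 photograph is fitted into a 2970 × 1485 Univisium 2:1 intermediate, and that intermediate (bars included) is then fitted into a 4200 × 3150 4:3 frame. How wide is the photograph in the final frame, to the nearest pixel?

1.16:1 in 2970×1485: fills the height, so the photograph is 1722.60 × 1485.00.
Second fit — the Univisium 2:1 canvas into 4200×3150 spans the width: 4200.00 × 2100.00 (×1.4141 from 2970×1485).
Applying the same ×1.4141: 1722.60 → 2436.00.

2436 px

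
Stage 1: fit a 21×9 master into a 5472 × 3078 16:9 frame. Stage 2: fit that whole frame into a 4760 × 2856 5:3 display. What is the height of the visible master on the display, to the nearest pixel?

2040 px

21×9 in 5472×3078: fills the width, so the master is 5472.00 × 2345.14.
16:9 in 4760×2856: fills the width, so the intermediate becomes 4760.00 × 2677.50 — a scale of ×0.8699.
So the master's height is 2345.14 × 0.8699 ≈ 2040.00.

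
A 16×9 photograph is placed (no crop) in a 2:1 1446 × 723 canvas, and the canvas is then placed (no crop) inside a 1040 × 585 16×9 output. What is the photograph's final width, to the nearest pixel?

Inside the 1446×723 canvas the photograph is height-limited at 1285.33 × 723.00.
Second fit — the 2:1 canvas into 1040×585 spans the width: 1040.00 × 520.00 (×0.7192 from 1446×723).
So the photograph's width is 1285.33 × 0.7192 ≈ 924.44.

924 px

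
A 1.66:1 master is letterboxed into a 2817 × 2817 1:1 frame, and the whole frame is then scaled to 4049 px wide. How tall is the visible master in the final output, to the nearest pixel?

At 2817×2817 the master is width-limited, so height = 2817 / 1.660 ≈ 1696.99 px.
Resizing to 4049 px wide multiplies everything by 1.4373: 1696.99 → 2439.16 px.

2439 px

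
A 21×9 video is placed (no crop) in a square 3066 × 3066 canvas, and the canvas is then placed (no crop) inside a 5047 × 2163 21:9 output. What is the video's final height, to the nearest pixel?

Inside the 3066×3066 canvas the video is width-limited at 3066.00 × 1314.00.
square in 5047×2163: fills the height, so the intermediate becomes 2163.00 × 2163.00 — a scale of ×0.7055.
The video scales with it: height 1314.00 × 0.7055 ≈ 927.00.

927 px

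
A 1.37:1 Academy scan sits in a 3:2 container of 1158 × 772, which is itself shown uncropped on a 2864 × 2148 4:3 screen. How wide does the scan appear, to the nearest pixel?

First fit — 1.37:1 Academy into 1158×772 spans the height: 1057.64 × 772.00.
3:2 in 2864×2148: fills the width, so the intermediate becomes 2864.00 × 1909.33 — a scale of ×2.4732.
The scan scales with it: width 1057.64 × 2.4732 ≈ 2615.79.

2616 px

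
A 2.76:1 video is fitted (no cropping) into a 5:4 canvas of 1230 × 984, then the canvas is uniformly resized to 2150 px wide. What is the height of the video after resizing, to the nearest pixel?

Fitted into 1230×984, the video spans the width; its height is 1230 / 2.760 ≈ 445.65 px.
The frame scales by 2150/1230 = 1.7480; 445.65 × 1.7480 ≈ 778.99 px.

779 px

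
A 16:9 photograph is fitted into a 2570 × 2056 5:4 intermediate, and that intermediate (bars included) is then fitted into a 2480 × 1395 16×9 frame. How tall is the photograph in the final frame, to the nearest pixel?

981 px

First fit — 16:9 into 2570×2056 spans the width: 2570.00 × 1445.62.
The 5:4 canvas is height-limited in 2480×1395, giving 1743.75 × 1395.00; scale factor 0.6785.
So the photograph's height is 1445.62 × 0.6785 ≈ 980.86.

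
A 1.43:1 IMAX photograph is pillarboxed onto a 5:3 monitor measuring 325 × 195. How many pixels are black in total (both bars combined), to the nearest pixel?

8999 pixels

1.43:1 IMAX (1.430) < 5:3 (1.667), so the photograph fills the height.
The photograph is 195 × 1.430 ≈ 278.8500 px wide.
Black = 325 − 278.8500 = 46.1500 px.
Across the 195-px span: 46.1500 × 195 ≈ 8999 px.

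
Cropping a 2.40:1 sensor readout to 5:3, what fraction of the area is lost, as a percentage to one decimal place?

30.6%

Going from 2.40:1 to 5:3 means cutting width while keeping height.
Fraction kept = (1.667)/(2.400) ≈ 69.44%, so 30.56% is lost.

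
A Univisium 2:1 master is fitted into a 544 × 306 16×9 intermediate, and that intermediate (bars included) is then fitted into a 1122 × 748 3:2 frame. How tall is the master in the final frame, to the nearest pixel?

Inside the 544×306 canvas the master is width-limited at 544.00 × 272.00.
The 16×9 canvas is width-limited in 1122×748, giving 1122.00 × 631.12; scale factor 2.0625.
So the master's height is 272.00 × 2.0625 ≈ 561.00.

561 px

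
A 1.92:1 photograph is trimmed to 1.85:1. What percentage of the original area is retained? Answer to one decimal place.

1.85:1 is narrower than 1.92:1, so the crop keeps the full height and trims the width.
Fraction kept = (1.850)/(1.920) ≈ 96.35%.

96.4%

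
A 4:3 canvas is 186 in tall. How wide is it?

Width = 186·4/3 = 248.

248 in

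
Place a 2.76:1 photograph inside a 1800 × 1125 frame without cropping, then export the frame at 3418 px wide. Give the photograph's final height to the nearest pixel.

1238 px

In the 1800×1125 frame the photograph fills the width: height = 1800 / 2.760 ≈ 652.17 px.
The frame scales by 3418/1800 = 1.8989; 652.17 × 1.8989 ≈ 1238.41 px.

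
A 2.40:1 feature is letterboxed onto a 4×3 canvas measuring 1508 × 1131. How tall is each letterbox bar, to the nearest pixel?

251 px

Since 2.400 > 1.333, the feature is width-limited.
Content height = 1508 / 2.400 ≈ 628.33 px.
Black = 1131 − 628.33 = 502.67 px, or 251.33 per bar.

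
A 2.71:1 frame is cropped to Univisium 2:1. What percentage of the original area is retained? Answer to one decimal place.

73.8%

The height stays; only width is cut (since Univisium 2:1 is narrower than 2.71:1).
Fraction kept = (2.000)/(2.710) ≈ 73.80%.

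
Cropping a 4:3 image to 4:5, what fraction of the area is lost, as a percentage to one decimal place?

40.0%

Going from 4:3 to 4:5 means cutting width while keeping height.
(0.800)/(1.333) ≈ 0.600 of the area survives, leaving 40.00% discarded.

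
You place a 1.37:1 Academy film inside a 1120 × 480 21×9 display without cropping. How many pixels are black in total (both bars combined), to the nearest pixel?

221952 pixels

1.37:1 Academy (1.370) < 21×9 (2.333), so the film fills the height.
The film is 480 × 1.370 ≈ 657.6000 px wide.
1120 − 657.6000 = 462.4000 px of bars.
Bar area = 462.4000 × 480 ≈ 221952 px.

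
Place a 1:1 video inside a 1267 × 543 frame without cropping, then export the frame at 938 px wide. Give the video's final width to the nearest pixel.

At 1267×543 the video is height-limited, so width = 543 × 1/1 ≈ 543.00 px.
Resizing to 938 px wide multiplies everything by 0.7403: 543.00 → 402.00 px.

402 px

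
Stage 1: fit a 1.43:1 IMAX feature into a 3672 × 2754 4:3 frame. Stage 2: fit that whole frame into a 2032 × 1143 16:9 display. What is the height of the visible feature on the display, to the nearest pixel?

1066 px

Inside the 3672×2754 canvas the feature is width-limited at 3672.00 × 2567.83.
4:3 in 2032×1143: fills the height, so the intermediate becomes 1524.00 × 1143.00 — a scale of ×0.4150.
The feature scales with it: height 2567.83 × 0.4150 ≈ 1065.73.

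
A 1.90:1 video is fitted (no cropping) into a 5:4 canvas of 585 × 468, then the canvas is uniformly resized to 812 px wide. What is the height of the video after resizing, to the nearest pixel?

427 px

At 585×468 the video is width-limited, so height = 585 / 1.900 ≈ 307.89 px.
Resizing to 812 px wide multiplies everything by 1.3880: 307.89 → 427.37 px.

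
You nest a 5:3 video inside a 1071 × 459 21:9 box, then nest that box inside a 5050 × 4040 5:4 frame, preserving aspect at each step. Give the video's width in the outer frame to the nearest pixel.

3607 px

Inside the 1071×459 canvas the video is height-limited at 765.00 × 459.00.
21:9 in 5050×4040: fills the width, so the intermediate becomes 5050.00 × 2164.29 — a scale of ×4.7152.
Applying the same ×4.7152: 765.00 → 3607.14.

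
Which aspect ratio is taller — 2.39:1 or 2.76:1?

2.39 and 2.76; 2.76 > 2.39. The smaller width-to-height ratio is the taller frame.

2.39:1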